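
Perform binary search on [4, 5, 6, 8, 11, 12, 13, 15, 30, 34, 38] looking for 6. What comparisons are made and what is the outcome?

Binary search for 6 in [4, 5, 6, 8, 11, 12, 13, 15, 30, 34, 38]:

lo=0, hi=10, mid=5, arr[mid]=12 -> 12 > 6, search left half
lo=0, hi=4, mid=2, arr[mid]=6 -> Found target at index 2!

Binary search finds 6 at index 2 after 2 comparisons. The search repeatedly halves the search space by comparing with the middle element.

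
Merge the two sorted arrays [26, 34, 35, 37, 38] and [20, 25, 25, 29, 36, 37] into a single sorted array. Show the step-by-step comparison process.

Merging process:

Compare 26 vs 20: take 20 from right. Merged: [20]
Compare 26 vs 25: take 25 from right. Merged: [20, 25]
Compare 26 vs 25: take 25 from right. Merged: [20, 25, 25]
Compare 26 vs 29: take 26 from left. Merged: [20, 25, 25, 26]
Compare 34 vs 29: take 29 from right. Merged: [20, 25, 25, 26, 29]
Compare 34 vs 36: take 34 from left. Merged: [20, 25, 25, 26, 29, 34]
Compare 35 vs 36: take 35 from left. Merged: [20, 25, 25, 26, 29, 34, 35]
Compare 37 vs 36: take 36 from right. Merged: [20, 25, 25, 26, 29, 34, 35, 36]
Compare 37 vs 37: take 37 from left. Merged: [20, 25, 25, 26, 29, 34, 35, 36, 37]
Compare 38 vs 37: take 37 from right. Merged: [20, 25, 25, 26, 29, 34, 35, 36, 37, 37]
Append remaining from left: [38]. Merged: [20, 25, 25, 26, 29, 34, 35, 36, 37, 37, 38]

Final merged array: [20, 25, 25, 26, 29, 34, 35, 36, 37, 37, 38]
Total comparisons: 10

The merged array is [20, 25, 25, 26, 29, 34, 35, 36, 37, 37, 38], requiring 10 comparisons. The merge step runs in O(n) time where n is the total number of elements.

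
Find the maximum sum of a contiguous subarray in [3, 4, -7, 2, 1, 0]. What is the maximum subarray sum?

Using Kadane's algorithm on [3, 4, -7, 2, 1, 0]:

Scanning through the array:
Position 1 (value 4): max_ending_here = 7, max_so_far = 7
Position 2 (value -7): max_ending_here = 0, max_so_far = 7
Position 3 (value 2): max_ending_here = 2, max_so_far = 7
Position 4 (value 1): max_ending_here = 3, max_so_far = 7
Position 5 (value 0): max_ending_here = 3, max_so_far = 7

Maximum subarray: [3, 4]
Maximum sum: 7

The maximum subarray is [3, 4] with sum 7. This subarray runs from index 0 to index 1.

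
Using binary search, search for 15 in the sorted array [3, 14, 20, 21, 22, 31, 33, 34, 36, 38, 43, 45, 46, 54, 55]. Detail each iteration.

Binary search for 15 in [3, 14, 20, 21, 22, 31, 33, 34, 36, 38, 43, 45, 46, 54, 55]:

lo=0, hi=14, mid=7, arr[mid]=34 -> 34 > 15, search left half
lo=0, hi=6, mid=3, arr[mid]=21 -> 21 > 15, search left half
lo=0, hi=2, mid=1, arr[mid]=14 -> 14 < 15, search right half
lo=2, hi=2, mid=2, arr[mid]=20 -> 20 > 15, search left half
lo=2 > hi=1, target 15 not found

Binary search determines that 15 is not in the array after 4 comparisons. The search space was exhausted without finding the target.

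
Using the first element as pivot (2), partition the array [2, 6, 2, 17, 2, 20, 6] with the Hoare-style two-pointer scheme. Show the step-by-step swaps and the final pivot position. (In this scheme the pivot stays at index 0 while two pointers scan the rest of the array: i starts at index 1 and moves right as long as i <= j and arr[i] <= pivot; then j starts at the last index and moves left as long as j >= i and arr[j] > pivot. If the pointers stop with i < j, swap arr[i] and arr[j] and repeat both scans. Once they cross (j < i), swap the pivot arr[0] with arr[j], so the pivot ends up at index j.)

Hoare-style two-pointer partition with pivot = 2:

Initial array: [2, 6, 2, 17, 2, 20, 6]

Pointers start at i = 1, j = 6.
i stops at index 1 (arr[1]=6 > 2), j stops at index 4 (arr[4]=2 <= 2): swap arr[1] and arr[4], array becomes [2, 2, 2, 17, 6, 20, 6]
i ends at 3, j ends at 2: the pointers have crossed (j < i), so scanning stops.

Swap pivot arr[0] with arr[2] to place pivot at position 2: [2, 2, 2, 17, 6, 20, 6]
Pivot position: 2

After partitioning with pivot 2, the array becomes [2, 2, 2, 17, 6, 20, 6]. The pivot is placed at index 2. All elements to the left of the pivot are <= 2, and all elements to the right are > 2.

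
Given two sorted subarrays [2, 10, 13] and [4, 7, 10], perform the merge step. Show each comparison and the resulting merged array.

Merging process:

Compare 2 vs 4: take 2 from left. Merged: [2]
Compare 10 vs 4: take 4 from right. Merged: [2, 4]
Compare 10 vs 7: take 7 from right. Merged: [2, 4, 7]
Compare 10 vs 10: take 10 from left. Merged: [2, 4, 7, 10]
Compare 13 vs 10: take 10 from right. Merged: [2, 4, 7, 10, 10]
Append remaining from left: [13]. Merged: [2, 4, 7, 10, 10, 13]

Final merged array: [2, 4, 7, 10, 10, 13]
Total comparisons: 5

The merged array is [2, 4, 7, 10, 10, 13], requiring 5 comparisons. The merge step runs in O(n) time where n is the total number of elements.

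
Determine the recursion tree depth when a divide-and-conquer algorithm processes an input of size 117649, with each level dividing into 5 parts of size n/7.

For divide and conquer with division factor 7:

Problem sizes at each level:
Level 0: 117649
Level 1: 16807
Level 2: 2401
Level 3: 343
Level 4: 49
Level 5: 7
Level 6: 1

The root is level 0 and the size-1 base case is level 6 (the tree spans levels 0 through 6, i.e. 7 levels counting the root), so the depth is the number of divisions: log_7(117649) = 6

The recursion tree depth is log_7(117649) = 6. At each level, the problem size is divided by 7, so it takes 6 divisions to reduce to a base case of size 1. The algorithm makes 5 recursive calls at each level.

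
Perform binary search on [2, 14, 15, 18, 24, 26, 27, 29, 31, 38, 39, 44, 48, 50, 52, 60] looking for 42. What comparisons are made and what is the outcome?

Binary search for 42 in [2, 14, 15, 18, 24, 26, 27, 29, 31, 38, 39, 44, 48, 50, 52, 60]:

lo=0, hi=15, mid=7, arr[mid]=29 -> 29 < 42, search right half
lo=8, hi=15, mid=11, arr[mid]=44 -> 44 > 42, search left half
lo=8, hi=10, mid=9, arr[mid]=38 -> 38 < 42, search right half
lo=10, hi=10, mid=10, arr[mid]=39 -> 39 < 42, search right half
lo=11 > hi=10, target 42 not found

Binary search determines that 42 is not in the array after 4 comparisons. The search space was exhausted without finding the target.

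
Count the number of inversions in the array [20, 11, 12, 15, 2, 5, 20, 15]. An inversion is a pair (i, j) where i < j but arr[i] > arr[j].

Finding inversions in [20, 11, 12, 15, 2, 5, 20, 15]:

(0, 1): arr[0]=20 > arr[1]=11
(0, 2): arr[0]=20 > arr[2]=12
(0, 3): arr[0]=20 > arr[3]=15
(0, 4): arr[0]=20 > arr[4]=2
(0, 5): arr[0]=20 > arr[5]=5
(0, 7): arr[0]=20 > arr[7]=15
(1, 4): arr[1]=11 > arr[4]=2
(1, 5): arr[1]=11 > arr[5]=5
(2, 4): arr[2]=12 > arr[4]=2
(2, 5): arr[2]=12 > arr[5]=5
(3, 4): arr[3]=15 > arr[4]=2
(3, 5): arr[3]=15 > arr[5]=5
(6, 7): arr[6]=20 > arr[7]=15

Total inversions: 13

The array has 13 inversion(s): (0,1), (0,2), (0,3), (0,4), (0,5), (0,7), (1,4), (1,5), (2,4), (2,5), (3,4), (3,5), (6,7). Each pair (i,j) satisfies i < j and arr[i] > arr[j].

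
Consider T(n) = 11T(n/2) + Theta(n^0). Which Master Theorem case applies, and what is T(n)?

Master Theorem for T(n) = 11T(n/2) + O(n^0):

a = 11, b = 2, c = 0
log_b(a) = log_2(11) = 3.4594

Case 1: c = 0 < log_2(11) = 3.4594
T(n) = O(n^(log_2 11))

For T(n) = 11T(n/2) + O(n^0): log_2(11) = 3.4594. This is Case 1 of the Master Theorem (c < log_b(a), work dominated by leaves), giving O(n^(log_2 11)).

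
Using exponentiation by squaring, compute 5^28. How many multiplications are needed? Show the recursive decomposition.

Computing 5^28 by squaring (build up from 5^1; each line after the first costs one multiplication):

5^1 = 5
5^2 = (5^1)^2 = 5^2 = 25
5^3 = 5 * 5^2 = 5 * 25 = 125
5^6 = (5^3)^2 = 125^2 = 15625
5^7 = 5 * 5^6 = 5 * 15625 = 78125
5^14 = (5^7)^2 = 78125^2 = 6103515625
5^28 = (5^14)^2 = 6103515625^2 = 37252902984619140625

Result: 37252902984619140625
Multiplications needed: 6 (6 lines after 5^1)

5^28 = 37252902984619140625. Using exponentiation by squaring, this requires 6 multiplications. The key idea: if the exponent is even, square the half-power; if odd, multiply by the base once.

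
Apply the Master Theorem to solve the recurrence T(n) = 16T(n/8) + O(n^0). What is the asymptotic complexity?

Master Theorem for T(n) = 16T(n/8) + O(n^0):

a = 16, b = 8, c = 0
log_b(a) = log_8(16) = 1.3333

Case 1: c = 0 < log_8(16) = 1.3333
T(n) = O(n^(log_8 16))

For T(n) = 16T(n/8) + O(n^0): log_8(16) = 1.3333. This is Case 1 of the Master Theorem (c < log_b(a), work dominated by leaves), giving O(n^(log_8 16)).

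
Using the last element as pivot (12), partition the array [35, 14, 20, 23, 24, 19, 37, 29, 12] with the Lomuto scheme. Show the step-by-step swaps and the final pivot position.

Lomuto partition with pivot = 12:

Initial array: [35, 14, 20, 23, 24, 19, 37, 29, 12]

arr[0]=35 > 12: no swap
arr[1]=14 > 12: no swap
arr[2]=20 > 12: no swap
arr[3]=23 > 12: no swap
arr[4]=24 > 12: no swap
arr[5]=19 > 12: no swap
arr[6]=37 > 12: no swap
arr[7]=29 > 12: no swap

Place pivot at position 0: [12, 14, 20, 23, 24, 19, 37, 29, 35]
Pivot position: 0

After partitioning with pivot 12, the array becomes [12, 14, 20, 23, 24, 19, 37, 29, 35]. The pivot is placed at index 0. All elements to the left of the pivot are <= 12, and all elements to the right are > 12.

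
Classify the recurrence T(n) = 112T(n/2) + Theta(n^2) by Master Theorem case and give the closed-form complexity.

Master Theorem for T(n) = 112T(n/2) + O(n^2):

a = 112, b = 2, c = 2
log_b(a) = log_2(112) = 6.8074

Case 1: c = 2 < log_2(112) = 6.8074
T(n) = O(n^(log_2 112))

For T(n) = 112T(n/2) + O(n^2): log_2(112) = 6.8074. This is Case 1 of the Master Theorem (c < log_b(a), work dominated by leaves), giving O(n^(log_2 112)).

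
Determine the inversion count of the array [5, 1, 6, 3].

Finding inversions in [5, 1, 6, 3]:

(0, 1): arr[0]=5 > arr[1]=1
(0, 3): arr[0]=5 > arr[3]=3
(2, 3): arr[2]=6 > arr[3]=3

Total inversions: 3

The array has 3 inversion(s): (0,1), (0,3), (2,3). Each pair (i,j) satisfies i < j and arr[i] > arr[j].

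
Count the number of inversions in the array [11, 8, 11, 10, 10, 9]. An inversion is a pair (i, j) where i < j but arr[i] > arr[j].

Finding inversions in [11, 8, 11, 10, 10, 9]:

(0, 1): arr[0]=11 > arr[1]=8
(0, 3): arr[0]=11 > arr[3]=10
(0, 4): arr[0]=11 > arr[4]=10
(0, 5): arr[0]=11 > arr[5]=9
(2, 3): arr[2]=11 > arr[3]=10
(2, 4): arr[2]=11 > arr[4]=10
(2, 5): arr[2]=11 > arr[5]=9
(3, 5): arr[3]=10 > arr[5]=9
(4, 5): arr[4]=10 > arr[5]=9

Total inversions: 9

The array has 9 inversion(s): (0,1), (0,3), (0,4), (0,5), (2,3), (2,4), (2,5), (3,5), (4,5). Each pair (i,j) satisfies i < j and arr[i] > arr[j].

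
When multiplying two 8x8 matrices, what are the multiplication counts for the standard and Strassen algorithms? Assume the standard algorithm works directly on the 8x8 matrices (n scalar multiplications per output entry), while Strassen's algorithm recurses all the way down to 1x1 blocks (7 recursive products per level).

Matrix multiplication for 8x8 matrices:

Standard algorithm: 8^3 = 512 multiplications
Strassen's algorithm: 7^(log2(8)) = 7^3 = 343 multiplications
Savings: 512 - 343 = 169 multiplications

Standard: 512 multiplications (8^3). Strassen: 343 multiplications (7^3). Strassen reduces 8 recursive multiplications to 7 at each level.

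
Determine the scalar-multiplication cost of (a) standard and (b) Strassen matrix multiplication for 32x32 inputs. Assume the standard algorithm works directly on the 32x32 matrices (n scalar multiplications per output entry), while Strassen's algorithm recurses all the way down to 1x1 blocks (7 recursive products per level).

Matrix multiplication for 32x32 matrices:

Standard algorithm: 32^3 = 32768 multiplications
Strassen's algorithm: 7^(log2(32)) = 7^5 = 16807 multiplications
Savings: 32768 - 16807 = 15961 multiplications

Standard: 32768 multiplications (32^3). Strassen: 16807 multiplications (7^5). Strassen reduces 8 recursive multiplications to 7 at each level.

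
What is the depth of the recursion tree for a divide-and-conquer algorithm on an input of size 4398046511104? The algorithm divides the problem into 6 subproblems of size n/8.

For divide and conquer with division factor 8:

Problem sizes at each level:
Level 0: 4398046511104
Level 1: 549755813888
Level 2: 68719476736
Level 3: 8589934592
Level 4: 1073741824
Level 5: 134217728
Level 6: 16777216
Level 7: 2097152
Level 8: 262144
Level 9: 32768
Level 10: 4096
Level 11: 512
Level 12: 64
Level 13: 8
Level 14: 1

The root is level 0 and the size-1 base case is level 14 (the tree spans levels 0 through 14, i.e. 15 levels counting the root), so the depth is the number of divisions: log_8(4398046511104) = 14

The recursion tree depth is log_8(4398046511104) = 14. At each level, the problem size is divided by 8, so it takes 14 divisions to reduce to a base case of size 1. The algorithm makes 6 recursive calls at each level.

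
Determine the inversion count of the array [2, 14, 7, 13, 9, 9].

Finding inversions in [2, 14, 7, 13, 9, 9]:

(1, 2): arr[1]=14 > arr[2]=7
(1, 3): arr[1]=14 > arr[3]=13
(1, 4): arr[1]=14 > arr[4]=9
(1, 5): arr[1]=14 > arr[5]=9
(3, 4): arr[3]=13 > arr[4]=9
(3, 5): arr[3]=13 > arr[5]=9

Total inversions: 6

The array has 6 inversion(s): (1,2), (1,3), (1,4), (1,5), (3,4), (3,5). Each pair (i,j) satisfies i < j and arr[i] > arr[j].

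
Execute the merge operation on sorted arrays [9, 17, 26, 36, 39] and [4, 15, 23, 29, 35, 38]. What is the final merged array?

Merging process:

Compare 9 vs 4: take 4 from right. Merged: [4]
Compare 9 vs 15: take 9 from left. Merged: [4, 9]
Compare 17 vs 15: take 15 from right. Merged: [4, 9, 15]
Compare 17 vs 23: take 17 from left. Merged: [4, 9, 15, 17]
Compare 26 vs 23: take 23 from right. Merged: [4, 9, 15, 17, 23]
Compare 26 vs 29: take 26 from left. Merged: [4, 9, 15, 17, 23, 26]
Compare 36 vs 29: take 29 from right. Merged: [4, 9, 15, 17, 23, 26, 29]
Compare 36 vs 35: take 35 from right. Merged: [4, 9, 15, 17, 23, 26, 29, 35]
Compare 36 vs 38: take 36 from left. Merged: [4, 9, 15, 17, 23, 26, 29, 35, 36]
Compare 39 vs 38: take 38 from right. Merged: [4, 9, 15, 17, 23, 26, 29, 35, 36, 38]
Append remaining from left: [39]. Merged: [4, 9, 15, 17, 23, 26, 29, 35, 36, 38, 39]

Final merged array: [4, 9, 15, 17, 23, 26, 29, 35, 36, 38, 39]
Total comparisons: 10

The merged array is [4, 9, 15, 17, 23, 26, 29, 35, 36, 38, 39], requiring 10 comparisons. The merge step runs in O(n) time where n is the total number of elements.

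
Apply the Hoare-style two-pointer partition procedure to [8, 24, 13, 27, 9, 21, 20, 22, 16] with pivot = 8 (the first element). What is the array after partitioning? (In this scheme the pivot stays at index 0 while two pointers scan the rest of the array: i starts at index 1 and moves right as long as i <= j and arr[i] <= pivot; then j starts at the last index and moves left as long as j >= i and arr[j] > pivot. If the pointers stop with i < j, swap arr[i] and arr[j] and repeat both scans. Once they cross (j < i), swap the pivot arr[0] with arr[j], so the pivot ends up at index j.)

Hoare-style two-pointer partition with pivot = 8:

Initial array: [8, 24, 13, 27, 9, 21, 20, 22, 16]

Pointers start at i = 1, j = 8.
i ends at 1, j ends at 0: the pointers have crossed (j < i), so scanning stops.

j = 0, so swapping arr[0] with arr[j] leaves the pivot at position 0: [8, 24, 13, 27, 9, 21, 20, 22, 16]
Pivot position: 0

After partitioning with pivot 8, the array becomes [8, 24, 13, 27, 9, 21, 20, 22, 16]. The pivot is placed at index 0. All elements to the left of the pivot are <= 8, and all elements to the right are > 8.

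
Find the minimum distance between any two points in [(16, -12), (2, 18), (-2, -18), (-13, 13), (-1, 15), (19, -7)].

Computing all pairwise distances among 6 points:

d((16, -12), (2, 18)) = 33.1059
d((16, -12), (-2, -18)) = 18.9737
d((16, -12), (-13, 13)) = 38.2884
d((16, -12), (-1, 15)) = 31.9061
d((16, -12), (19, -7)) = 5.831
d((2, 18), (-2, -18)) = 36.2215
d((2, 18), (-13, 13)) = 15.8114
d((2, 18), (-1, 15)) = 4.2426 <-- minimum
d((2, 18), (19, -7)) = 30.2324
d((-2, -18), (-13, 13)) = 32.8938
d((-2, -18), (-1, 15)) = 33.0151
d((-2, -18), (19, -7)) = 23.7065
d((-13, 13), (-1, 15)) = 12.1655
d((-13, 13), (19, -7)) = 37.7359
d((-1, 15), (19, -7)) = 29.7321

Closest pair: (2, 18) and (-1, 15) with distance 4.2426

The closest pair is (2, 18) and (-1, 15) with Euclidean distance 4.2426. For 6 points, brute-force pairwise comparison is shown above. For large n, the divide-and-conquer algorithm (sort by x, recurse on halves, check the dividing strip) achieves O(n log n).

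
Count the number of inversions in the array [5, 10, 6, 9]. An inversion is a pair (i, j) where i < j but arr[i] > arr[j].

Finding inversions in [5, 10, 6, 9]:

(1, 2): arr[1]=10 > arr[2]=6
(1, 3): arr[1]=10 > arr[3]=9

Total inversions: 2

The array has 2 inversion(s): (1,2), (1,3). Each pair (i,j) satisfies i < j and arr[i] > arr[j].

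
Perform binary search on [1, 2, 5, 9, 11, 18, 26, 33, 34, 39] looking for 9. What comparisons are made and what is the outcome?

Binary search for 9 in [1, 2, 5, 9, 11, 18, 26, 33, 34, 39]:

lo=0, hi=9, mid=4, arr[mid]=11 -> 11 > 9, search left half
lo=0, hi=3, mid=1, arr[mid]=2 -> 2 < 9, search right half
lo=2, hi=3, mid=2, arr[mid]=5 -> 5 < 9, search right half
lo=3, hi=3, mid=3, arr[mid]=9 -> Found target at index 3!

Binary search finds 9 at index 3 after 4 comparisons. The search repeatedly halves the search space by comparing with the middle element.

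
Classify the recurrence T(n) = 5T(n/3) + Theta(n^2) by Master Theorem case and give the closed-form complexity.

Master Theorem for T(n) = 5T(n/3) + O(n^2):

a = 5, b = 3, c = 2
log_b(a) = log_3(5) = 1.4650

Case 3: c = 2 > log_3(5) = 1.4650
T(n) = O(n^2) = O(n^2)

For T(n) = 5T(n/3) + O(n^2): log_3(5) = 1.4650. This is Case 3 of the Master Theorem (c > log_b(a), work dominated by root), giving O(n^2).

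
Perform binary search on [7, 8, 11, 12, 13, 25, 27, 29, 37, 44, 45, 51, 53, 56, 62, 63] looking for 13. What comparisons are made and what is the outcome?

Binary search for 13 in [7, 8, 11, 12, 13, 25, 27, 29, 37, 44, 45, 51, 53, 56, 62, 63]:

lo=0, hi=15, mid=7, arr[mid]=29 -> 29 > 13, search left half
lo=0, hi=6, mid=3, arr[mid]=12 -> 12 < 13, search right half
lo=4, hi=6, mid=5, arr[mid]=25 -> 25 > 13, search left half
lo=4, hi=4, mid=4, arr[mid]=13 -> Found target at index 4!

Binary search finds 13 at index 4 after 4 comparisons. The search repeatedly halves the search space by comparing with the middle element.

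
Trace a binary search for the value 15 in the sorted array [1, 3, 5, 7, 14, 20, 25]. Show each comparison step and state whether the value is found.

Binary search for 15 in [1, 3, 5, 7, 14, 20, 25]:

lo=0, hi=6, mid=3, arr[mid]=7 -> 7 < 15, search right half
lo=4, hi=6, mid=5, arr[mid]=20 -> 20 > 15, search left half
lo=4, hi=4, mid=4, arr[mid]=14 -> 14 < 15, search right half
lo=5 > hi=4, target 15 not found

Binary search determines that 15 is not in the array after 3 comparisons. The search space was exhausted without finding the target.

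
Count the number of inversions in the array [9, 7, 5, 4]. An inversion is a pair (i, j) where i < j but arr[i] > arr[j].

Finding inversions in [9, 7, 5, 4]:

(0, 1): arr[0]=9 > arr[1]=7
(0, 2): arr[0]=9 > arr[2]=5
(0, 3): arr[0]=9 > arr[3]=4
(1, 2): arr[1]=7 > arr[2]=5
(1, 3): arr[1]=7 > arr[3]=4
(2, 3): arr[2]=5 > arr[3]=4

Total inversions: 6

The array has 6 inversion(s): (0,1), (0,2), (0,3), (1,2), (1,3), (2,3). Each pair (i,j) satisfies i < j and arr[i] > arr[j].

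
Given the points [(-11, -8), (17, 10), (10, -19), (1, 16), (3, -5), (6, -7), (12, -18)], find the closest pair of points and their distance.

Computing all pairwise distances among 7 points:

d((-11, -8), (17, 10)) = 33.2866
d((-11, -8), (10, -19)) = 23.7065
d((-11, -8), (1, 16)) = 26.8328
d((-11, -8), (3, -5)) = 14.3178
d((-11, -8), (6, -7)) = 17.0294
d((-11, -8), (12, -18)) = 25.0799
d((17, 10), (10, -19)) = 29.8329
d((17, 10), (1, 16)) = 17.088
d((17, 10), (3, -5)) = 20.5183
d((17, 10), (6, -7)) = 20.2485
d((17, 10), (12, -18)) = 28.4429
d((10, -19), (1, 16)) = 36.1386
d((10, -19), (3, -5)) = 15.6525
d((10, -19), (6, -7)) = 12.6491
d((10, -19), (12, -18)) = 2.2361 <-- minimum
d((1, 16), (3, -5)) = 21.095
d((1, 16), (6, -7)) = 23.5372
d((1, 16), (12, -18)) = 35.7351
d((3, -5), (6, -7)) = 3.6056
d((3, -5), (12, -18)) = 15.8114
d((6, -7), (12, -18)) = 12.53

Closest pair: (10, -19) and (12, -18) with distance 2.2361

The closest pair is (10, -19) and (12, -18) with Euclidean distance 2.2361. For 7 points, brute-force pairwise comparison is shown above. For large n, the divide-and-conquer algorithm (sort by x, recurse on halves, check the dividing strip) achieves O(n log n).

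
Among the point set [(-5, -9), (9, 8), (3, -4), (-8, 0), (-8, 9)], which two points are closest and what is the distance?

Computing all pairwise distances among 5 points:

d((-5, -9), (9, 8)) = 22.0227
d((-5, -9), (3, -4)) = 9.434
d((-5, -9), (-8, 0)) = 9.4868
d((-5, -9), (-8, 9)) = 18.2483
d((9, 8), (3, -4)) = 13.4164
d((9, 8), (-8, 0)) = 18.7883
d((9, 8), (-8, 9)) = 17.0294
d((3, -4), (-8, 0)) = 11.7047
d((3, -4), (-8, 9)) = 17.0294
d((-8, 0), (-8, 9)) = 9.0 <-- minimum

Closest pair: (-8, 0) and (-8, 9) with distance 9.0

The closest pair is (-8, 0) and (-8, 9) with Euclidean distance 9.0. For 5 points, brute-force pairwise comparison is shown above. For large n, the divide-and-conquer algorithm (sort by x, recurse on halves, check the dividing strip) achieves O(n log n).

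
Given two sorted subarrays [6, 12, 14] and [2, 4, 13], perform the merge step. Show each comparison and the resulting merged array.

Merging process:

Compare 6 vs 2: take 2 from right. Merged: [2]
Compare 6 vs 4: take 4 from right. Merged: [2, 4]
Compare 6 vs 13: take 6 from left. Merged: [2, 4, 6]
Compare 12 vs 13: take 12 from left. Merged: [2, 4, 6, 12]
Compare 14 vs 13: take 13 from right. Merged: [2, 4, 6, 12, 13]
Append remaining from left: [14]. Merged: [2, 4, 6, 12, 13, 14]

Final merged array: [2, 4, 6, 12, 13, 14]
Total comparisons: 5

The merged array is [2, 4, 6, 12, 13, 14], requiring 5 comparisons. The merge step runs in O(n) time where n is the total number of elements.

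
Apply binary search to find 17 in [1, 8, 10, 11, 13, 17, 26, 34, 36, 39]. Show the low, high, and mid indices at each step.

Binary search for 17 in [1, 8, 10, 11, 13, 17, 26, 34, 36, 39]:

lo=0, hi=9, mid=4, arr[mid]=13 -> 13 < 17, search right half
lo=5, hi=9, mid=7, arr[mid]=34 -> 34 > 17, search left half
lo=5, hi=6, mid=5, arr[mid]=17 -> Found target at index 5!

Binary search finds 17 at index 5 after 3 comparisons. The search repeatedly halves the search space by comparing with the middle element.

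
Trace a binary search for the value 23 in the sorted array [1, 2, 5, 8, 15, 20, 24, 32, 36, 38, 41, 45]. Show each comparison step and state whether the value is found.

Binary search for 23 in [1, 2, 5, 8, 15, 20, 24, 32, 36, 38, 41, 45]:

lo=0, hi=11, mid=5, arr[mid]=20 -> 20 < 23, search right half
lo=6, hi=11, mid=8, arr[mid]=36 -> 36 > 23, search left half
lo=6, hi=7, mid=6, arr[mid]=24 -> 24 > 23, search left half
lo=6 > hi=5, target 23 not found

Binary search determines that 23 is not in the array after 3 comparisons. The search space was exhausted without finding the target.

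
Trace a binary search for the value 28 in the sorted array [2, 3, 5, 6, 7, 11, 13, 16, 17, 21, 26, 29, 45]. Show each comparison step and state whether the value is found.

Binary search for 28 in [2, 3, 5, 6, 7, 11, 13, 16, 17, 21, 26, 29, 45]:

lo=0, hi=12, mid=6, arr[mid]=13 -> 13 < 28, search right half
lo=7, hi=12, mid=9, arr[mid]=21 -> 21 < 28, search right half
lo=10, hi=12, mid=11, arr[mid]=29 -> 29 > 28, search left half
lo=10, hi=10, mid=10, arr[mid]=26 -> 26 < 28, search right half
lo=11 > hi=10, target 28 not found

Binary search determines that 28 is not in the array after 4 comparisons. The search space was exhausted without finding the target.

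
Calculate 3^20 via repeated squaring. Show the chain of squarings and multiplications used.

Computing 3^20 by squaring (build up from 3^1; each line after the first costs one multiplication):

3^1 = 3
3^2 = (3^1)^2 = 3^2 = 9
3^4 = (3^2)^2 = 9^2 = 81
3^5 = 3 * 3^4 = 3 * 81 = 243
3^10 = (3^5)^2 = 243^2 = 59049
3^20 = (3^10)^2 = 59049^2 = 3486784401

Result: 3486784401
Multiplications needed: 5 (5 lines after 3^1)

3^20 = 3486784401. Using exponentiation by squaring, this requires 5 multiplications. The key idea: if the exponent is even, square the half-power; if odd, multiply by the base once.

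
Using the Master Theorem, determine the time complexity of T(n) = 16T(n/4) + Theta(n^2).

Master Theorem for T(n) = 16T(n/4) + O(n^2):

a = 16, b = 4, c = 2
log_b(a) = log_4(16) = 2.0000

Case 2: c = 2 = log_4(16) = 2.0000
T(n) = O(n^2 log n) = O(n^2 log n)

For T(n) = 16T(n/4) + O(n^2): log_4(16) = 2.0000. This is Case 2 of the Master Theorem (c = log_b(a), equal work at all levels), giving O(n^2 log n).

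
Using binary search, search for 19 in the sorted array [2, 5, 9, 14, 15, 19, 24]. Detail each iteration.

Binary search for 19 in [2, 5, 9, 14, 15, 19, 24]:

lo=0, hi=6, mid=3, arr[mid]=14 -> 14 < 19, search right half
lo=4, hi=6, mid=5, arr[mid]=19 -> Found target at index 5!

Binary search finds 19 at index 5 after 2 comparisons. The search repeatedly halves the search space by comparing with the middle element.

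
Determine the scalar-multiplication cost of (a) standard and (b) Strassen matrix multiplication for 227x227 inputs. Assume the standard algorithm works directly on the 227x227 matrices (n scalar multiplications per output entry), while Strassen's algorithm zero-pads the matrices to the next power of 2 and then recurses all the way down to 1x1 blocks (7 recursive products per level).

Matrix multiplication for 227x227 matrices:

Strassen's algorithm requires power-of-2 dimensions. Pad 227x227 to 256x256 (next power of 2).

Standard algorithm: 227^3 = 11697083 multiplications
Strassen's algorithm: 7^(log2(256)) = 7^8 = 5764801 multiplications
Savings: 11697083 - 5764801 = 5932282 multiplications

Standard: 11697083 multiplications (227^3). Strassen: 5764801 multiplications (7^8, after padding to 256x256). Strassen reduces 8 recursive multiplications to 7 at each level.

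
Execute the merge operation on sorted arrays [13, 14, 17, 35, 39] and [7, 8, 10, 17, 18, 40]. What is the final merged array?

Merging process:

Compare 13 vs 7: take 7 from right. Merged: [7]
Compare 13 vs 8: take 8 from right. Merged: [7, 8]
Compare 13 vs 10: take 10 from right. Merged: [7, 8, 10]
Compare 13 vs 17: take 13 from left. Merged: [7, 8, 10, 13]
Compare 14 vs 17: take 14 from left. Merged: [7, 8, 10, 13, 14]
Compare 17 vs 17: take 17 from left. Merged: [7, 8, 10, 13, 14, 17]
Compare 35 vs 17: take 17 from right. Merged: [7, 8, 10, 13, 14, 17, 17]
Compare 35 vs 18: take 18 from right. Merged: [7, 8, 10, 13, 14, 17, 17, 18]
Compare 35 vs 40: take 35 from left. Merged: [7, 8, 10, 13, 14, 17, 17, 18, 35]
Compare 39 vs 40: take 39 from left. Merged: [7, 8, 10, 13, 14, 17, 17, 18, 35, 39]
Append remaining from right: [40]. Merged: [7, 8, 10, 13, 14, 17, 17, 18, 35, 39, 40]

Final merged array: [7, 8, 10, 13, 14, 17, 17, 18, 35, 39, 40]
Total comparisons: 10

The merged array is [7, 8, 10, 13, 14, 17, 17, 18, 35, 39, 40], requiring 10 comparisons. The merge step runs in O(n) time where n is the total number of elements.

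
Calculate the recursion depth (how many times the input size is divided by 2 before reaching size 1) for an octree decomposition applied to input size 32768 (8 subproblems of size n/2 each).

For divide and conquer with division factor 2:

Problem sizes at each level:
Level 0: 32768
Level 1: 16384
Level 2: 8192
Level 3: 4096
Level 4: 2048
Level 5: 1024
Level 6: 512
Level 7: 256
Level 8: 128
Level 9: 64
Level 10: 32
Level 11: 16
Level 12: 8
Level 13: 4
Level 14: 2
Level 15: 1

The root is level 0 and the size-1 base case is level 15 (the tree spans levels 0 through 15, i.e. 16 levels counting the root), so the depth is the number of divisions: log_2(32768) = 15

The recursion tree depth is log_2(32768) = 15. At each level, the problem size is divided by 2, so it takes 15 divisions to reduce to a base case of size 1. The algorithm makes 8 recursive calls at each level.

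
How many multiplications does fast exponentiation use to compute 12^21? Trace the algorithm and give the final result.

Computing 12^21 by squaring (build up from 12^1; each line after the first costs one multiplication):

12^1 = 12
12^2 = (12^1)^2 = 12^2 = 144
12^4 = (12^2)^2 = 144^2 = 20736
12^5 = 12 * 12^4 = 12 * 20736 = 248832
12^10 = (12^5)^2 = 248832^2 = 61917364224
12^20 = (12^10)^2 = 61917364224^2 = 3833759992447475122176
12^21 = 12 * 12^20 = 12 * 3833759992447475122176 = 46005119909369701466112

Result: 46005119909369701466112
Multiplications needed: 6 (6 lines after 12^1)

12^21 = 46005119909369701466112. Using exponentiation by squaring, this requires 6 multiplications. The key idea: if the exponent is even, square the half-power; if odd, multiply by the base once.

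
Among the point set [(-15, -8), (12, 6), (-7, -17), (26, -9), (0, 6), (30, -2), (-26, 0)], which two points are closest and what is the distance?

Computing all pairwise distances among 7 points:

d((-15, -8), (12, 6)) = 30.4138
d((-15, -8), (-7, -17)) = 12.0416
d((-15, -8), (26, -9)) = 41.0122
d((-15, -8), (0, 6)) = 20.5183
d((-15, -8), (30, -2)) = 45.3982
d((-15, -8), (-26, 0)) = 13.6015
d((12, 6), (-7, -17)) = 29.8329
d((12, 6), (26, -9)) = 20.5183
d((12, 6), (0, 6)) = 12.0
d((12, 6), (30, -2)) = 19.6977
d((12, 6), (-26, 0)) = 38.4708
d((-7, -17), (26, -9)) = 33.9559
d((-7, -17), (0, 6)) = 24.0416
d((-7, -17), (30, -2)) = 39.9249
d((-7, -17), (-26, 0)) = 25.4951
d((26, -9), (0, 6)) = 30.0167
d((26, -9), (30, -2)) = 8.0623 <-- minimum
d((26, -9), (-26, 0)) = 52.7731
d((0, 6), (30, -2)) = 31.0483
d((0, 6), (-26, 0)) = 26.6833
d((30, -2), (-26, 0)) = 56.0357

Closest pair: (26, -9) and (30, -2) with distance 8.0623

The closest pair is (26, -9) and (30, -2) with Euclidean distance 8.0623. For 7 points, brute-force pairwise comparison is shown above. For large n, the divide-and-conquer algorithm (sort by x, recurse on halves, check the dividing strip) achieves O(n log n).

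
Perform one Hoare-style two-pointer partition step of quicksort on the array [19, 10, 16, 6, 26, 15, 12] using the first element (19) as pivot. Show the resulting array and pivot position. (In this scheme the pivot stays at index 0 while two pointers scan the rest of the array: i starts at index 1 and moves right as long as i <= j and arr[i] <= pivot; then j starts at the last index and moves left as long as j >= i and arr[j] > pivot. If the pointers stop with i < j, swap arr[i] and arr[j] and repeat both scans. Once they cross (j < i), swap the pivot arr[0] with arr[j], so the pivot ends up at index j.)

Hoare-style two-pointer partition with pivot = 19:

Initial array: [19, 10, 16, 6, 26, 15, 12]

Pointers start at i = 1, j = 6.
i stops at index 4 (arr[4]=26 > 19), j stops at index 6 (arr[6]=12 <= 19): swap arr[4] and arr[6], array becomes [19, 10, 16, 6, 12, 15, 26]
i ends at 6, j ends at 5: the pointers have crossed (j < i), so scanning stops.

Swap pivot arr[0] with arr[5] to place pivot at position 5: [15, 10, 16, 6, 12, 19, 26]
Pivot position: 5

After partitioning with pivot 19, the array becomes [15, 10, 16, 6, 12, 19, 26]. The pivot is placed at index 5. All elements to the left of the pivot are <= 19, and all elements to the right are > 19.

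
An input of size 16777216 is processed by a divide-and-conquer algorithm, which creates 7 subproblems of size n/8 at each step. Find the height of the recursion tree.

For divide and conquer with division factor 8:

Problem sizes at each level:
Level 0: 16777216
Level 1: 2097152
Level 2: 262144
Level 3: 32768
Level 4: 4096
Level 5: 512
Level 6: 64
Level 7: 8
Level 8: 1

The root is level 0 and the size-1 base case is level 8 (the tree spans levels 0 through 8, i.e. 9 levels counting the root), so the depth is the number of divisions: log_8(16777216) = 8

The recursion tree depth is log_8(16777216) = 8. At each level, the problem size is divided by 8, so it takes 8 divisions to reduce to a base case of size 1. The algorithm makes 7 recursive calls at each level.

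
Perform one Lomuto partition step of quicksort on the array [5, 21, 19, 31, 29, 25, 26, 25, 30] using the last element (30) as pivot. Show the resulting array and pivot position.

Lomuto partition with pivot = 30:

Initial array: [5, 21, 19, 31, 29, 25, 26, 25, 30]

arr[0]=5 <= 30: swap with position 0, array becomes [5, 21, 19, 31, 29, 25, 26, 25, 30]
arr[1]=21 <= 30: swap with position 1, array becomes [5, 21, 19, 31, 29, 25, 26, 25, 30]
arr[2]=19 <= 30: swap with position 2, array becomes [5, 21, 19, 31, 29, 25, 26, 25, 30]
arr[3]=31 > 30: no swap
arr[4]=29 <= 30: swap with position 3, array becomes [5, 21, 19, 29, 31, 25, 26, 25, 30]
arr[5]=25 <= 30: swap with position 4, array becomes [5, 21, 19, 29, 25, 31, 26, 25, 30]
arr[6]=26 <= 30: swap with position 5, array becomes [5, 21, 19, 29, 25, 26, 31, 25, 30]
arr[7]=25 <= 30: swap with position 6, array becomes [5, 21, 19, 29, 25, 26, 25, 31, 30]

Place pivot at position 7: [5, 21, 19, 29, 25, 26, 25, 30, 31]
Pivot position: 7

After partitioning with pivot 30, the array becomes [5, 21, 19, 29, 25, 26, 25, 30, 31]. The pivot is placed at index 7. All elements to the left of the pivot are <= 30, and all elements to the right are > 30.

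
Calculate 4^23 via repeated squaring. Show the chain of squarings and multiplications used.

Computing 4^23 by squaring (build up from 4^1; each line after the first costs one multiplication):

4^1 = 4
4^2 = (4^1)^2 = 4^2 = 16
4^4 = (4^2)^2 = 16^2 = 256
4^5 = 4 * 4^4 = 4 * 256 = 1024
4^10 = (4^5)^2 = 1024^2 = 1048576
4^11 = 4 * 4^10 = 4 * 1048576 = 4194304
4^22 = (4^11)^2 = 4194304^2 = 17592186044416
4^23 = 4 * 4^22 = 4 * 17592186044416 = 70368744177664

Result: 70368744177664
Multiplications needed: 7 (7 lines after 4^1)

4^23 = 70368744177664. Using exponentiation by squaring, this requires 7 multiplications. The key idea: if the exponent is even, square the half-power; if odd, multiply by the base once.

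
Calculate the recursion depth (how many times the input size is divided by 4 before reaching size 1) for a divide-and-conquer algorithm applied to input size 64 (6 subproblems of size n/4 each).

For divide and conquer with division factor 4:

Problem sizes at each level:
Level 0: 64
Level 1: 16
Level 2: 4
Level 3: 1

The root is level 0 and the size-1 base case is level 3 (the tree spans levels 0 through 3, i.e. 4 levels counting the root), so the depth is the number of divisions: log_4(64) = 3

The recursion tree depth is log_4(64) = 3. At each level, the problem size is divided by 4, so it takes 3 divisions to reduce to a base case of size 1. The algorithm makes 6 recursive calls at each level.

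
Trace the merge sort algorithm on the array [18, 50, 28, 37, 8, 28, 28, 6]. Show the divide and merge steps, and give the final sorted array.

Merge sort trace:

Split: [18, 50, 28, 37, 8, 28, 28, 6] -> [18, 50, 28, 37] and [8, 28, 28, 6]
  Split: [18, 50, 28, 37] -> [18, 50] and [28, 37]
    Split: [18, 50] -> [18] and [50]
    Merge: [18] + [50] -> [18, 50]
    Split: [28, 37] -> [28] and [37]
    Merge: [28] + [37] -> [28, 37]
  Merge: [18, 50] + [28, 37] -> [18, 28, 37, 50]
  Split: [8, 28, 28, 6] -> [8, 28] and [28, 6]
    Split: [8, 28] -> [8] and [28]
    Merge: [8] + [28] -> [8, 28]
    Split: [28, 6] -> [28] and [6]
    Merge: [28] + [6] -> [6, 28]
  Merge: [8, 28] + [6, 28] -> [6, 8, 28, 28]
Merge: [18, 28, 37, 50] + [6, 8, 28, 28] -> [6, 8, 18, 28, 28, 28, 37, 50]

Final sorted array: [6, 8, 18, 28, 28, 28, 37, 50]

The merge sort proceeds by recursively splitting the array and merging sorted halves.
After all merges, the sorted array is [6, 8, 18, 28, 28, 28, 37, 50].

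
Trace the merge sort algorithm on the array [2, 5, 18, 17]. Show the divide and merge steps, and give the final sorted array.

Merge sort trace:

Split: [2, 5, 18, 17] -> [2, 5] and [18, 17]
  Split: [2, 5] -> [2] and [5]
  Merge: [2] + [5] -> [2, 5]
  Split: [18, 17] -> [18] and [17]
  Merge: [18] + [17] -> [17, 18]
Merge: [2, 5] + [17, 18] -> [2, 5, 17, 18]

Final sorted array: [2, 5, 17, 18]

The merge sort proceeds by recursively splitting the array and merging sorted halves.
After all merges, the sorted array is [2, 5, 17, 18].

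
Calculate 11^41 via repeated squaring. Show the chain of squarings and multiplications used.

Computing 11^41 by squaring (build up from 11^1; each line after the first costs one multiplication):

11^1 = 11
11^2 = (11^1)^2 = 11^2 = 121
11^4 = (11^2)^2 = 121^2 = 14641
11^5 = 11 * 11^4 = 11 * 14641 = 161051
11^10 = (11^5)^2 = 161051^2 = 25937424601
11^20 = (11^10)^2 = 25937424601^2 = 672749994932560009201
11^40 = (11^20)^2 = 672749994932560009201^2 = 452592555681759518058893560348969204658401
11^41 = 11 * 11^40 = 11 * 452592555681759518058893560348969204658401 = 4978518112499354698647829163838661251242411

Result: 4978518112499354698647829163838661251242411
Multiplications needed: 7 (7 lines after 11^1)

11^41 = 4978518112499354698647829163838661251242411. Using exponentiation by squaring, this requires 7 multiplications. The key idea: if the exponent is even, square the half-power; if odd, multiply by the base once.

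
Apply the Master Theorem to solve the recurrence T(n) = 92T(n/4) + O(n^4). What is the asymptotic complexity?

Master Theorem for T(n) = 92T(n/4) + O(n^4):

a = 92, b = 4, c = 4
log_b(a) = log_4(92) = 3.2618

Case 3: c = 4 > log_4(92) = 3.2618
T(n) = O(n^4) = O(n^4)

For T(n) = 92T(n/4) + O(n^4): log_4(92) = 3.2618. This is Case 3 of the Master Theorem (c > log_b(a), work dominated by root), giving O(n^4).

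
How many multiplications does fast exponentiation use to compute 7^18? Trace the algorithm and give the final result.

Computing 7^18 by squaring (build up from 7^1; each line after the first costs one multiplication):

7^1 = 7
7^2 = (7^1)^2 = 7^2 = 49
7^4 = (7^2)^2 = 49^2 = 2401
7^8 = (7^4)^2 = 2401^2 = 5764801
7^9 = 7 * 7^8 = 7 * 5764801 = 40353607
7^18 = (7^9)^2 = 40353607^2 = 1628413597910449

Result: 1628413597910449
Multiplications needed: 5 (5 lines after 7^1)

7^18 = 1628413597910449. Using exponentiation by squaring, this requires 5 multiplications. The key idea: if the exponent is even, square the half-power; if odd, multiply by the base once.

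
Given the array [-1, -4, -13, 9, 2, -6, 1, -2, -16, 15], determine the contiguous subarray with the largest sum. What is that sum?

Using Kadane's algorithm on [-1, -4, -13, 9, 2, -6, 1, -2, -16, 15]:

Scanning through the array:
Position 1 (value -4): max_ending_here = -4, max_so_far = -1
Position 2 (value -13): max_ending_here = -13, max_so_far = -1
Position 3 (value 9): max_ending_here = 9, max_so_far = 9
Position 4 (value 2): max_ending_here = 11, max_so_far = 11
Position 5 (value -6): max_ending_here = 5, max_so_far = 11
Position 6 (value 1): max_ending_here = 6, max_so_far = 11
Position 7 (value -2): max_ending_here = 4, max_so_far = 11
Position 8 (value -16): max_ending_here = -12, max_so_far = 11
Position 9 (value 15): max_ending_here = 15, max_so_far = 15

Maximum subarray: [15]
Maximum sum: 15

The maximum subarray is [15] with sum 15. This subarray runs from index 9 to index 9.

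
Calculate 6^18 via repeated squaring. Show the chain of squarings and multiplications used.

Computing 6^18 by squaring (build up from 6^1; each line after the first costs one multiplication):

6^1 = 6
6^2 = (6^1)^2 = 6^2 = 36
6^4 = (6^2)^2 = 36^2 = 1296
6^8 = (6^4)^2 = 1296^2 = 1679616
6^9 = 6 * 6^8 = 6 * 1679616 = 10077696
6^18 = (6^9)^2 = 10077696^2 = 101559956668416

Result: 101559956668416
Multiplications needed: 5 (5 lines after 6^1)

6^18 = 101559956668416. Using exponentiation by squaring, this requires 5 multiplications. The key idea: if the exponent is even, square the half-power; if odd, multiply by the base once.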